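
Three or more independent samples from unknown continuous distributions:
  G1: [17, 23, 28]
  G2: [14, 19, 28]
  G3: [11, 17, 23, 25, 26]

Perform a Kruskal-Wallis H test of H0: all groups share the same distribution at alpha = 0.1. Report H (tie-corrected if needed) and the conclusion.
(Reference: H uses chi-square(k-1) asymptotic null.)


Step 1: Combine all N = 11 observations and assign midranks.
sorted (value, group, rank): (11,G3,1), (14,G2,2), (17,G1,3.5), (17,G3,3.5), (19,G2,5), (23,G1,6.5), (23,G3,6.5), (25,G3,8), (26,G3,9), (28,G1,10.5), (28,G2,10.5)
Step 2: Sum ranks within each group.
R_1 = 20.5 (n_1 = 3)
R_2 = 17.5 (n_2 = 3)
R_3 = 28 (n_3 = 5)
Step 3: H = 12/(N(N+1)) * sum(R_i^2/n_i) - 3(N+1)
     = 12/(11*12) * (20.5^2/3 + 17.5^2/3 + 28^2/5) - 3*12
     = 0.090909 * 398.967 - 36
     = 0.269697.
Step 4: Ties present; correction factor C = 1 - 18/(11^3 - 11) = 0.986364. Corrected H = 0.269697 / 0.986364 = 0.273425.
Step 5: Under H0, H ~ chi^2(2); p-value = 0.872221.
Step 6: alpha = 0.1. fail to reject H0.

H = 0.2734, df = 2, p = 0.872221, fail to reject H0.


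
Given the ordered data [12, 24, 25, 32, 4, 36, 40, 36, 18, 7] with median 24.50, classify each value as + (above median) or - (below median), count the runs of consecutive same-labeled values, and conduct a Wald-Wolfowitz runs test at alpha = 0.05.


Step 1: Compute median = 24.50; label A = above, B = below.
Labels in order: BBAABAAABB  (n_A = 5, n_B = 5)
Step 2: Count runs R = 5.
Step 3: Under H0 (random ordering), E[R] = 2*n_A*n_B/(n_A+n_B) + 1 = 2*5*5/10 + 1 = 6.0000.
        Var[R] = 2*n_A*n_B*(2*n_A*n_B - n_A - n_B) / ((n_A+n_B)^2 * (n_A+n_B-1)) = 2000/900 = 2.2222.
        SD[R] = 1.4907.
Step 4: Continuity-corrected z = (R + 0.5 - E[R]) / SD[R] = (5 + 0.5 - 6.0000) / 1.4907 = -0.3354.
Step 5: Two-sided p-value via normal approximation = 2*(1 - Phi(|z|)) = 0.737316.
Step 6: alpha = 0.05. fail to reject H0.

R = 5, z = -0.3354, p = 0.737316, fail to reject H0.


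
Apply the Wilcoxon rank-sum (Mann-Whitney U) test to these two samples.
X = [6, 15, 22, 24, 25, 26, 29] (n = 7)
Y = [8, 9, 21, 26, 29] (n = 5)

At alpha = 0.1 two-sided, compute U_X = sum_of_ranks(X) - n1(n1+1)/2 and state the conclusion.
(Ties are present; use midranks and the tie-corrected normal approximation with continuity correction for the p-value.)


Step 1: Combine and sort all 12 observations; assign midranks.
sorted (value, group): (6,X), (8,Y), (9,Y), (15,X), (21,Y), (22,X), (24,X), (25,X), (26,X), (26,Y), (29,X), (29,Y)
ranks: 6->1, 8->2, 9->3, 15->4, 21->5, 22->6, 24->7, 25->8, 26->9.5, 26->9.5, 29->11.5, 29->11.5
Step 2: Rank sum for X: R1 = 1 + 4 + 6 + 7 + 8 + 9.5 + 11.5 = 47.
Step 3: U_X = R1 - n1(n1+1)/2 = 47 - 7*8/2 = 47 - 28 = 19.
       U_Y = n1*n2 - U_X = 35 - 19 = 16.
Step 4: Ties are present, so use the tie-corrected normal approximation (with continuity correction) for the p-value.
Step 5: p-value = 0.870542; compare to alpha = 0.1. fail to reject H0.

U_X = 19, p = 0.870542, fail to reject H0 at alpha = 0.1.


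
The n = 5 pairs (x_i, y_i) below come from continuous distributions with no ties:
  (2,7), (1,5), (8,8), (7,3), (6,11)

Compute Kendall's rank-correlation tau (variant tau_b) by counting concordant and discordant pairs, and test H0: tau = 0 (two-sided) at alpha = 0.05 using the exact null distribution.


Step 1: Enumerate the 10 unordered pairs (i,j) with i<j and classify each by sign(x_j-x_i) * sign(y_j-y_i).
  (1,2):dx=-1,dy=-2->C; (1,3):dx=+6,dy=+1->C; (1,4):dx=+5,dy=-4->D; (1,5):dx=+4,dy=+4->C
  (2,3):dx=+7,dy=+3->C; (2,4):dx=+6,dy=-2->D; (2,5):dx=+5,dy=+6->C; (3,4):dx=-1,dy=-5->C
  (3,5):dx=-2,dy=+3->D; (4,5):dx=-1,dy=+8->D
Step 2: C = 6, D = 4, total pairs = 10.
Step 3: tau = (C - D)/(n(n-1)/2) = (6 - 4)/10 = 0.200000.
Step 4: Exact two-sided p-value (enumerate n! = 120 permutations of y under H0): p = 0.816667.
Step 5: alpha = 0.05. fail to reject H0.

tau_b = 0.2000 (C=6, D=4), p = 0.816667, fail to reject H0.


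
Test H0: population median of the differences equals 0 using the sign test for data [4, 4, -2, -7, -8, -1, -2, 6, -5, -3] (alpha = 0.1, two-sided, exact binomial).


Step 1: Discard zero differences. Original n = 10; n_eff = number of nonzero differences = 10.
Nonzero differences (with sign): +4, +4, -2, -7, -8, -1, -2, +6, -5, -3
Step 2: Count signs: positive = 3, negative = 7.
Step 3: Under H0: P(positive) = 0.5, so the number of positives S ~ Bin(10, 0.5).
Step 4: Two-sided exact p-value = sum of Bin(10,0.5) probabilities at or below the observed probability = 0.343750.
Step 5: alpha = 0.1. fail to reject H0.

n_eff = 10, pos = 3, neg = 7, p = 0.343750, fail to reject H0.


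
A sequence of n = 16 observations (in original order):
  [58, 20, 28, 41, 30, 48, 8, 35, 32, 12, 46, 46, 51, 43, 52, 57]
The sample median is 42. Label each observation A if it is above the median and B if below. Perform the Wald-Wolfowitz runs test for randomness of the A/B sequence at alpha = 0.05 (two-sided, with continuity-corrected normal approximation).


Step 1: Compute median = 42; label A = above, B = below.
Labels in order: ABBBBABBBBAAAAAA  (n_A = 8, n_B = 8)
Step 2: Count runs R = 5.
Step 3: Under H0 (random ordering), E[R] = 2*n_A*n_B/(n_A+n_B) + 1 = 2*8*8/16 + 1 = 9.0000.
        Var[R] = 2*n_A*n_B*(2*n_A*n_B - n_A - n_B) / ((n_A+n_B)^2 * (n_A+n_B-1)) = 14336/3840 = 3.7333.
        SD[R] = 1.9322.
Step 4: Continuity-corrected z = (R + 0.5 - E[R]) / SD[R] = (5 + 0.5 - 9.0000) / 1.9322 = -1.8114.
Step 5: Two-sided p-value via normal approximation = 2*(1 - Phi(|z|)) = 0.070076.
Step 6: alpha = 0.05. fail to reject H0.

R = 5, z = -1.8114, p = 0.070076, fail to reject H0.


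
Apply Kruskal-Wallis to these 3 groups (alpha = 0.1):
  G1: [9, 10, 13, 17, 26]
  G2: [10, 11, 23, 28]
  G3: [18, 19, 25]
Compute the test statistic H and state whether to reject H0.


Step 1: Combine all N = 12 observations and assign midranks.
sorted (value, group, rank): (9,G1,1), (10,G1,2.5), (10,G2,2.5), (11,G2,4), (13,G1,5), (17,G1,6), (18,G3,7), (19,G3,8), (23,G2,9), (25,G3,10), (26,G1,11), (28,G2,12)
Step 2: Sum ranks within each group.
R_1 = 25.5 (n_1 = 5)
R_2 = 27.5 (n_2 = 4)
R_3 = 25 (n_3 = 3)
Step 3: H = 12/(N(N+1)) * sum(R_i^2/n_i) - 3(N+1)
     = 12/(12*13) * (25.5^2/5 + 27.5^2/4 + 25^2/3) - 3*13
     = 0.076923 * 527.446 - 39
     = 1.572756.
Step 4: Ties present; correction factor C = 1 - 6/(12^3 - 12) = 0.996503. Corrected H = 1.572756 / 0.996503 = 1.578275.
Step 5: Under H0, H ~ chi^2(2); p-value = 0.454236.
Step 6: alpha = 0.1. fail to reject H0.

H = 1.5783, df = 2, p = 0.454236, fail to reject H0.


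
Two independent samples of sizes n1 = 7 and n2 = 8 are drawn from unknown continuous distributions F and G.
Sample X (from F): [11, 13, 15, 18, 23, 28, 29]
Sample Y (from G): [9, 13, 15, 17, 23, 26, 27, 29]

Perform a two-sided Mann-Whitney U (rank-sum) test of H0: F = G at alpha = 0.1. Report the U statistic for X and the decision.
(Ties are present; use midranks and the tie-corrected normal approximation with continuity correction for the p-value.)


Step 1: Combine and sort all 15 observations; assign midranks.
sorted (value, group): (9,Y), (11,X), (13,X), (13,Y), (15,X), (15,Y), (17,Y), (18,X), (23,X), (23,Y), (26,Y), (27,Y), (28,X), (29,X), (29,Y)
ranks: 9->1, 11->2, 13->3.5, 13->3.5, 15->5.5, 15->5.5, 17->7, 18->8, 23->9.5, 23->9.5, 26->11, 27->12, 28->13, 29->14.5, 29->14.5
Step 2: Rank sum for X: R1 = 2 + 3.5 + 5.5 + 8 + 9.5 + 13 + 14.5 = 56.
Step 3: U_X = R1 - n1(n1+1)/2 = 56 - 7*8/2 = 56 - 28 = 28.
       U_Y = n1*n2 - U_X = 56 - 28 = 28.
Step 4: Ties are present, so use the tie-corrected normal approximation (with continuity correction) for the p-value.
Step 5: p-value = 1.000000; compare to alpha = 0.1. fail to reject H0.

U_X = 28, p = 1.000000, fail to reject H0 at alpha = 0.1.


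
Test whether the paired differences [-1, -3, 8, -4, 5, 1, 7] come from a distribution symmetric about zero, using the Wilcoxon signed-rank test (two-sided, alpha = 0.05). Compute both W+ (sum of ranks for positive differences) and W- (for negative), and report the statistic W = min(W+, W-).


Step 1: Drop any zero differences (none here) and take |d_i|.
|d| = [1, 3, 8, 4, 5, 1, 7]
Step 2: Midrank |d_i| (ties get averaged ranks).
ranks: |1|->1.5, |3|->3, |8|->7, |4|->4, |5|->5, |1|->1.5, |7|->6
Step 3: Attach original signs; sum ranks with positive sign and with negative sign.
W+ = 7 + 5 + 1.5 + 6 = 19.5
W- = 1.5 + 3 + 4 = 8.5
(Check: W+ + W- = 28 should equal n(n+1)/2 = 28.)
Step 4: Test statistic W = min(W+, W-) = 8.5.
Step 5: Ties in |d|, so use the tie-corrected normal approximation.
        E[W] = n(n+1)/4 = 7*8/4 = 14.
        Tie groups: |d|=1 (t=2); sum(t^3 - t) = 6.
        Var[W] = n(n+1)(2n+1)/24 - sum(t^3-t)/48 = 840/24 - 6/48 = 34.875.
        z = (W - E[W]) / sqrt(Var[W]) = (8.5 - 14) / 5.9055 = -0.9313.
        Two-sided p = 2*Phi(z) = 0.351681.
Step 6: alpha = 0.05. fail to reject H0.

W+ = 19.5, W- = 8.5, W = min = 8.5, p = 0.351681, fail to reject H0.


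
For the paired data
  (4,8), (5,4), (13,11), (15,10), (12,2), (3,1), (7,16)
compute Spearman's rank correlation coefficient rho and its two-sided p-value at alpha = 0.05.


Step 1: Rank x and y separately (midranks; no ties here).
rank(x): 4->2, 5->3, 13->6, 15->7, 12->5, 3->1, 7->4
rank(y): 8->4, 4->3, 11->6, 10->5, 2->2, 1->1, 16->7
Step 2: d_i = R_x(i) - R_y(i); compute d_i^2.
  (2-4)^2=4, (3-3)^2=0, (6-6)^2=0, (7-5)^2=4, (5-2)^2=9, (1-1)^2=0, (4-7)^2=9
sum(d^2) = 26.
Step 3: rho = 1 - 6*26 / (7*(7^2 - 1)) = 1 - 156/336 = 0.535714.
Step 4: Under H0, t = rho * sqrt((n-2)/(1-rho^2)) = 1.4186 ~ t(5).
Step 5: Two-sided p-value from the t-distribution with 5 df = 0.215217.
Step 6: alpha = 0.05. fail to reject H0.

rho = 0.5357, p = 0.215217, fail to reject H0 at alpha = 0.05.


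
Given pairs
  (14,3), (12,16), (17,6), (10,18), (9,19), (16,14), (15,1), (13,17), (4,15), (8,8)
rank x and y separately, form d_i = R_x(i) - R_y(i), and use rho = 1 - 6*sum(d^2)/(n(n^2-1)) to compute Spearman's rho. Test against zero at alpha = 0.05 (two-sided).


Step 1: Rank x and y separately (midranks; no ties here).
rank(x): 14->7, 12->5, 17->10, 10->4, 9->3, 16->9, 15->8, 13->6, 4->1, 8->2
rank(y): 3->2, 16->7, 6->3, 18->9, 19->10, 14->5, 1->1, 17->8, 15->6, 8->4
Step 2: d_i = R_x(i) - R_y(i); compute d_i^2.
  (7-2)^2=25, (5-7)^2=4, (10-3)^2=49, (4-9)^2=25, (3-10)^2=49, (9-5)^2=16, (8-1)^2=49, (6-8)^2=4, (1-6)^2=25, (2-4)^2=4
sum(d^2) = 250.
Step 3: rho = 1 - 6*250 / (10*(10^2 - 1)) = 1 - 1500/990 = -0.515152.
Step 4: Under H0, t = rho * sqrt((n-2)/(1-rho^2)) = -1.7000 ~ t(8).
Step 5: Two-sided p-value from the t-distribution with 8 df = 0.127553.
Step 6: alpha = 0.05. fail to reject H0.

rho = -0.5152, p = 0.127553, fail to reject H0 at alpha = 0.05.


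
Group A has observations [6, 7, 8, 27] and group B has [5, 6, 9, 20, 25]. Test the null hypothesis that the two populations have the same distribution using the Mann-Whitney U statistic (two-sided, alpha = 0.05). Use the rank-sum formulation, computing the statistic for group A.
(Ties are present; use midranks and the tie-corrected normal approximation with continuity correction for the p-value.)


Step 1: Combine and sort all 9 observations; assign midranks.
sorted (value, group): (5,Y), (6,X), (6,Y), (7,X), (8,X), (9,Y), (20,Y), (25,Y), (27,X)
ranks: 5->1, 6->2.5, 6->2.5, 7->4, 8->5, 9->6, 20->7, 25->8, 27->9
Step 2: Rank sum for X: R1 = 2.5 + 4 + 5 + 9 = 20.5.
Step 3: U_X = R1 - n1(n1+1)/2 = 20.5 - 4*5/2 = 20.5 - 10 = 10.5.
       U_Y = n1*n2 - U_X = 20 - 10.5 = 9.5.
Step 4: Ties are present, so use the tie-corrected normal approximation (with continuity correction) for the p-value.
Step 5: p-value = 1.000000; compare to alpha = 0.05. fail to reject H0.

U_X = 10.5, p = 1.000000, fail to reject H0 at alpha = 0.05.


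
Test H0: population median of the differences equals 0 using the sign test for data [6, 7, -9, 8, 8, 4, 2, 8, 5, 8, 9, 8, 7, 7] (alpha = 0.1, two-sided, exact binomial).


Step 1: Discard zero differences. Original n = 14; n_eff = number of nonzero differences = 14.
Nonzero differences (with sign): +6, +7, -9, +8, +8, +4, +2, +8, +5, +8, +9, +8, +7, +7
Step 2: Count signs: positive = 13, negative = 1.
Step 3: Under H0: P(positive) = 0.5, so the number of positives S ~ Bin(14, 0.5).
Step 4: Two-sided exact p-value = sum of Bin(14,0.5) probabilities at or below the observed probability = 0.001831.
Step 5: alpha = 0.1. reject H0.

n_eff = 14, pos = 13, neg = 1, p = 0.001831, reject H0.


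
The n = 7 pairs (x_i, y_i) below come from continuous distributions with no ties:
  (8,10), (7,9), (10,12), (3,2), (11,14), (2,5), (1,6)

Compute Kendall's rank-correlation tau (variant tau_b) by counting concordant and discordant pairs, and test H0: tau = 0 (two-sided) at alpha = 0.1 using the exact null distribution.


Step 1: Enumerate the 21 unordered pairs (i,j) with i<j and classify each by sign(x_j-x_i) * sign(y_j-y_i).
  (1,2):dx=-1,dy=-1->C; (1,3):dx=+2,dy=+2->C; (1,4):dx=-5,dy=-8->C; (1,5):dx=+3,dy=+4->C
  (1,6):dx=-6,dy=-5->C; (1,7):dx=-7,dy=-4->C; (2,3):dx=+3,dy=+3->C; (2,4):dx=-4,dy=-7->C
  (2,5):dx=+4,dy=+5->C; (2,6):dx=-5,dy=-4->C; (2,7):dx=-6,dy=-3->C; (3,4):dx=-7,dy=-10->C
  (3,5):dx=+1,dy=+2->C; (3,6):dx=-8,dy=-7->C; (3,7):dx=-9,dy=-6->C; (4,5):dx=+8,dy=+12->C
  (4,6):dx=-1,dy=+3->D; (4,7):dx=-2,dy=+4->D; (5,6):dx=-9,dy=-9->C; (5,7):dx=-10,dy=-8->C
  (6,7):dx=-1,dy=+1->D
Step 2: C = 18, D = 3, total pairs = 21.
Step 3: tau = (C - D)/(n(n-1)/2) = (18 - 3)/21 = 0.714286.
Step 4: Exact two-sided p-value (enumerate n! = 5040 permutations of y under H0): p = 0.030159.
Step 5: alpha = 0.1. reject H0.

tau_b = 0.7143 (C=18, D=3), p = 0.030159, reject H0.


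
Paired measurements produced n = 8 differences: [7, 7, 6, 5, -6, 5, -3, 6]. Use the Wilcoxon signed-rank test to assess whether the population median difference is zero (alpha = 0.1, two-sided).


Step 1: Drop any zero differences (none here) and take |d_i|.
|d| = [7, 7, 6, 5, 6, 5, 3, 6]
Step 2: Midrank |d_i| (ties get averaged ranks).
ranks: |7|->7.5, |7|->7.5, |6|->5, |5|->2.5, |6|->5, |5|->2.5, |3|->1, |6|->5
Step 3: Attach original signs; sum ranks with positive sign and with negative sign.
W+ = 7.5 + 7.5 + 5 + 2.5 + 2.5 + 5 = 30
W- = 5 + 1 = 6
(Check: W+ + W- = 36 should equal n(n+1)/2 = 36.)
Step 4: Test statistic W = min(W+, W-) = 6.
Step 5: Ties in |d|, so use the tie-corrected normal approximation.
        E[W] = n(n+1)/4 = 8*9/4 = 18.
        Tie groups: |d|=5 (t=2), |d|=6 (t=3), |d|=7 (t=2); sum(t^3 - t) = 36.
        Var[W] = n(n+1)(2n+1)/24 - sum(t^3-t)/48 = 1224/24 - 36/48 = 50.25.
        z = (W - E[W]) / sqrt(Var[W]) = (6 - 18) / 7.0887 = -1.6928.
        Two-sided p = 2*Phi(z) = 0.090488.
Step 6: alpha = 0.1. reject H0.

W+ = 30, W- = 6, W = min = 6, p = 0.090488, reject H0.


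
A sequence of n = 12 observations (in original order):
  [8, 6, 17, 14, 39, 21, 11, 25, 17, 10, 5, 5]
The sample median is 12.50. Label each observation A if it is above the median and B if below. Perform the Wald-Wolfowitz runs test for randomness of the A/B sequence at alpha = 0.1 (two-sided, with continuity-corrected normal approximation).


Step 1: Compute median = 12.50; label A = above, B = below.
Labels in order: BBAAAABAABBB  (n_A = 6, n_B = 6)
Step 2: Count runs R = 5.
Step 3: Under H0 (random ordering), E[R] = 2*n_A*n_B/(n_A+n_B) + 1 = 2*6*6/12 + 1 = 7.0000.
        Var[R] = 2*n_A*n_B*(2*n_A*n_B - n_A - n_B) / ((n_A+n_B)^2 * (n_A+n_B-1)) = 4320/1584 = 2.7273.
        SD[R] = 1.6514.
Step 4: Continuity-corrected z = (R + 0.5 - E[R]) / SD[R] = (5 + 0.5 - 7.0000) / 1.6514 = -0.9083.
Step 5: Two-sided p-value via normal approximation = 2*(1 - Phi(|z|)) = 0.363722.
Step 6: alpha = 0.1. fail to reject H0.

R = 5, z = -0.9083, p = 0.363722, fail to reject H0.


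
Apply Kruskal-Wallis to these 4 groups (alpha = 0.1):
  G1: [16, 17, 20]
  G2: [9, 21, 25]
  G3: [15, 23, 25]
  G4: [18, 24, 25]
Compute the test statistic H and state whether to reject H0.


Step 1: Combine all N = 12 observations and assign midranks.
sorted (value, group, rank): (9,G2,1), (15,G3,2), (16,G1,3), (17,G1,4), (18,G4,5), (20,G1,6), (21,G2,7), (23,G3,8), (24,G4,9), (25,G2,11), (25,G3,11), (25,G4,11)
Step 2: Sum ranks within each group.
R_1 = 13 (n_1 = 3)
R_2 = 19 (n_2 = 3)
R_3 = 21 (n_3 = 3)
R_4 = 25 (n_4 = 3)
Step 3: H = 12/(N(N+1)) * sum(R_i^2/n_i) - 3(N+1)
     = 12/(12*13) * (13^2/3 + 19^2/3 + 21^2/3 + 25^2/3) - 3*13
     = 0.076923 * 532 - 39
     = 1.923077.
Step 4: Ties present; correction factor C = 1 - 24/(12^3 - 12) = 0.986014. Corrected H = 1.923077 / 0.986014 = 1.950355.
Step 5: Under H0, H ~ chi^2(3); p-value = 0.582774.
Step 6: alpha = 0.1. fail to reject H0.

H = 1.9504, df = 3, p = 0.582774, fail to reject H0.


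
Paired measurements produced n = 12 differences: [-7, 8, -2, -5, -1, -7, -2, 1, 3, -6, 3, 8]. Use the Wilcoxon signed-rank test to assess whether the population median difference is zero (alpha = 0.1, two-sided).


Step 1: Drop any zero differences (none here) and take |d_i|.
|d| = [7, 8, 2, 5, 1, 7, 2, 1, 3, 6, 3, 8]
Step 2: Midrank |d_i| (ties get averaged ranks).
ranks: |7|->9.5, |8|->11.5, |2|->3.5, |5|->7, |1|->1.5, |7|->9.5, |2|->3.5, |1|->1.5, |3|->5.5, |6|->8, |3|->5.5, |8|->11.5
Step 3: Attach original signs; sum ranks with positive sign and with negative sign.
W+ = 11.5 + 1.5 + 5.5 + 5.5 + 11.5 = 35.5
W- = 9.5 + 3.5 + 7 + 1.5 + 9.5 + 3.5 + 8 = 42.5
(Check: W+ + W- = 78 should equal n(n+1)/2 = 78.)
Step 4: Test statistic W = min(W+, W-) = 35.5.
Step 5: Ties in |d|, so use the tie-corrected normal approximation.
        E[W] = n(n+1)/4 = 12*13/4 = 39.
        Tie groups: |d|=1 (t=2), |d|=2 (t=2), |d|=3 (t=2), |d|=7 (t=2), |d|=8 (t=2); sum(t^3 - t) = 30.
        Var[W] = n(n+1)(2n+1)/24 - sum(t^3-t)/48 = 3900/24 - 30/48 = 161.875.
        z = (W - E[W]) / sqrt(Var[W]) = (35.5 - 39) / 12.7230 = -0.2751.
        Two-sided p = 2*Phi(z) = 0.783245.
Step 6: alpha = 0.1. fail to reject H0.

W+ = 35.5, W- = 42.5, W = min = 35.5, p = 0.783245, fail to reject H0.


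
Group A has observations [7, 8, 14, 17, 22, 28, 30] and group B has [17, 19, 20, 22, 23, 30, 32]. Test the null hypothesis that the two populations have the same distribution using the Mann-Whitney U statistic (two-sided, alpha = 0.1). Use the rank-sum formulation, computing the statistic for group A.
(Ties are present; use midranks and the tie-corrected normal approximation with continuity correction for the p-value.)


Step 1: Combine and sort all 14 observations; assign midranks.
sorted (value, group): (7,X), (8,X), (14,X), (17,X), (17,Y), (19,Y), (20,Y), (22,X), (22,Y), (23,Y), (28,X), (30,X), (30,Y), (32,Y)
ranks: 7->1, 8->2, 14->3, 17->4.5, 17->4.5, 19->6, 20->7, 22->8.5, 22->8.5, 23->10, 28->11, 30->12.5, 30->12.5, 32->14
Step 2: Rank sum for X: R1 = 1 + 2 + 3 + 4.5 + 8.5 + 11 + 12.5 = 42.5.
Step 3: U_X = R1 - n1(n1+1)/2 = 42.5 - 7*8/2 = 42.5 - 28 = 14.5.
       U_Y = n1*n2 - U_X = 49 - 14.5 = 34.5.
Step 4: Ties are present, so use the tie-corrected normal approximation (with continuity correction) for the p-value.
Step 5: p-value = 0.223267; compare to alpha = 0.1. fail to reject H0.

U_X = 14.5, p = 0.223267, fail to reject H0 at alpha = 0.1.


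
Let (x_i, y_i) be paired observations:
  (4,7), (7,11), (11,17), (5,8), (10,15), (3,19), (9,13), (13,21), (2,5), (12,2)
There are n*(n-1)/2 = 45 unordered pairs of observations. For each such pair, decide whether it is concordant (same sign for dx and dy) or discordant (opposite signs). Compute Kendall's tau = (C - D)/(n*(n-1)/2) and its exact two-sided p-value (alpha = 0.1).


Step 1: Enumerate the 45 unordered pairs (i,j) with i<j and classify each by sign(x_j-x_i) * sign(y_j-y_i).
  (1,2):dx=+3,dy=+4->C; (1,3):dx=+7,dy=+10->C; (1,4):dx=+1,dy=+1->C; (1,5):dx=+6,dy=+8->C
  (1,6):dx=-1,dy=+12->D; (1,7):dx=+5,dy=+6->C; (1,8):dx=+9,dy=+14->C; (1,9):dx=-2,dy=-2->C
  (1,10):dx=+8,dy=-5->D; (2,3):dx=+4,dy=+6->C; (2,4):dx=-2,dy=-3->C; (2,5):dx=+3,dy=+4->C
  (2,6):dx=-4,dy=+8->D; (2,7):dx=+2,dy=+2->C; (2,8):dx=+6,dy=+10->C; (2,9):dx=-5,dy=-6->C
  (2,10):dx=+5,dy=-9->D; (3,4):dx=-6,dy=-9->C; (3,5):dx=-1,dy=-2->C; (3,6):dx=-8,dy=+2->D
  (3,7):dx=-2,dy=-4->C; (3,8):dx=+2,dy=+4->C; (3,9):dx=-9,dy=-12->C; (3,10):dx=+1,dy=-15->D
  (4,5):dx=+5,dy=+7->C; (4,6):dx=-2,dy=+11->D; (4,7):dx=+4,dy=+5->C; (4,8):dx=+8,dy=+13->C
  (4,9):dx=-3,dy=-3->C; (4,10):dx=+7,dy=-6->D; (5,6):dx=-7,dy=+4->D; (5,7):dx=-1,dy=-2->C
  (5,8):dx=+3,dy=+6->C; (5,9):dx=-8,dy=-10->C; (5,10):dx=+2,dy=-13->D; (6,7):dx=+6,dy=-6->D
  (6,8):dx=+10,dy=+2->C; (6,9):dx=-1,dy=-14->C; (6,10):dx=+9,dy=-17->D; (7,8):dx=+4,dy=+8->C
  (7,9):dx=-7,dy=-8->C; (7,10):dx=+3,dy=-11->D; (8,9):dx=-11,dy=-16->C; (8,10):dx=-1,dy=-19->C
  (9,10):dx=+10,dy=-3->D
Step 2: C = 31, D = 14, total pairs = 45.
Step 3: tau = (C - D)/(n(n-1)/2) = (31 - 14)/45 = 0.377778.
Step 4: Exact two-sided p-value (enumerate n! = 3628800 permutations of y under H0): p = 0.155742.
Step 5: alpha = 0.1. fail to reject H0.

tau_b = 0.3778 (C=31, D=14), p = 0.155742, fail to reject H0.


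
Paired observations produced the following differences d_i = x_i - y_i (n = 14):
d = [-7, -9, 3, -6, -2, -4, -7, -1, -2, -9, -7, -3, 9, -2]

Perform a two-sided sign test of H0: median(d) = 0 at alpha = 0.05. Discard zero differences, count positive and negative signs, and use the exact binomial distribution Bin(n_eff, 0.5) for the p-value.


Step 1: Discard zero differences. Original n = 14; n_eff = number of nonzero differences = 14.
Nonzero differences (with sign): -7, -9, +3, -6, -2, -4, -7, -1, -2, -9, -7, -3, +9, -2
Step 2: Count signs: positive = 2, negative = 12.
Step 3: Under H0: P(positive) = 0.5, so the number of positives S ~ Bin(14, 0.5).
Step 4: Two-sided exact p-value = sum of Bin(14,0.5) probabilities at or below the observed probability = 0.012939.
Step 5: alpha = 0.05. reject H0.

n_eff = 14, pos = 2, neg = 12, p = 0.012939, reject H0.


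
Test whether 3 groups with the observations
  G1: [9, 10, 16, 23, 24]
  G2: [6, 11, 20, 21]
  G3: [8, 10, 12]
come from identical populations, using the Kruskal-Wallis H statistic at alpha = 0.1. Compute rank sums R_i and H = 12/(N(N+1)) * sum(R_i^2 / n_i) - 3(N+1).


Step 1: Combine all N = 12 observations and assign midranks.
sorted (value, group, rank): (6,G2,1), (8,G3,2), (9,G1,3), (10,G1,4.5), (10,G3,4.5), (11,G2,6), (12,G3,7), (16,G1,8), (20,G2,9), (21,G2,10), (23,G1,11), (24,G1,12)
Step 2: Sum ranks within each group.
R_1 = 38.5 (n_1 = 5)
R_2 = 26 (n_2 = 4)
R_3 = 13.5 (n_3 = 3)
Step 3: H = 12/(N(N+1)) * sum(R_i^2/n_i) - 3(N+1)
     = 12/(12*13) * (38.5^2/5 + 26^2/4 + 13.5^2/3) - 3*13
     = 0.076923 * 526.2 - 39
     = 1.476923.
Step 4: Ties present; correction factor C = 1 - 6/(12^3 - 12) = 0.996503. Corrected H = 1.476923 / 0.996503 = 1.482105.
Step 5: Under H0, H ~ chi^2(2); p-value = 0.476612.
Step 6: alpha = 0.1. fail to reject H0.

H = 1.4821, df = 2, p = 0.476612, fail to reject H0.


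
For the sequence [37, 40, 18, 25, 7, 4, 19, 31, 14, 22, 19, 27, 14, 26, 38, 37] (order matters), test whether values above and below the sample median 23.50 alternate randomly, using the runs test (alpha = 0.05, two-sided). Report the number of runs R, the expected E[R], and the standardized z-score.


Step 1: Compute median = 23.50; label A = above, B = below.
Labels in order: AABABBBABBBABAAA  (n_A = 8, n_B = 8)
Step 2: Count runs R = 9.
Step 3: Under H0 (random ordering), E[R] = 2*n_A*n_B/(n_A+n_B) + 1 = 2*8*8/16 + 1 = 9.0000.
        Var[R] = 2*n_A*n_B*(2*n_A*n_B - n_A - n_B) / ((n_A+n_B)^2 * (n_A+n_B-1)) = 14336/3840 = 3.7333.
        SD[R] = 1.9322.
Step 4: R = E[R], so z = 0 with no continuity correction.
Step 5: Two-sided p-value via normal approximation = 2*(1 - Phi(|z|)) = 1.000000.
Step 6: alpha = 0.05. fail to reject H0.

R = 9, z = 0.0000, p = 1.000000, fail to reject H0.


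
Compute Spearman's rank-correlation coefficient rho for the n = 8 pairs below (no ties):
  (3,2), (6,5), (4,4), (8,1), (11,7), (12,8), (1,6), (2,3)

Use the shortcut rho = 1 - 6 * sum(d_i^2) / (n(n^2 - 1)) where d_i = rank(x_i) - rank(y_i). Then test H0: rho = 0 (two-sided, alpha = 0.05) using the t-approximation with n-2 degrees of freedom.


Step 1: Rank x and y separately (midranks; no ties here).
rank(x): 3->3, 6->5, 4->4, 8->6, 11->7, 12->8, 1->1, 2->2
rank(y): 2->2, 5->5, 4->4, 1->1, 7->7, 8->8, 6->6, 3->3
Step 2: d_i = R_x(i) - R_y(i); compute d_i^2.
  (3-2)^2=1, (5-5)^2=0, (4-4)^2=0, (6-1)^2=25, (7-7)^2=0, (8-8)^2=0, (1-6)^2=25, (2-3)^2=1
sum(d^2) = 52.
Step 3: rho = 1 - 6*52 / (8*(8^2 - 1)) = 1 - 312/504 = 0.380952.
Step 4: Under H0, t = rho * sqrt((n-2)/(1-rho^2)) = 1.0092 ~ t(6).
Step 5: Two-sided p-value from the t-distribution with 6 df = 0.351813.
Step 6: alpha = 0.05. fail to reject H0.

rho = 0.3810, p = 0.351813, fail to reject H0 at alpha = 0.05.


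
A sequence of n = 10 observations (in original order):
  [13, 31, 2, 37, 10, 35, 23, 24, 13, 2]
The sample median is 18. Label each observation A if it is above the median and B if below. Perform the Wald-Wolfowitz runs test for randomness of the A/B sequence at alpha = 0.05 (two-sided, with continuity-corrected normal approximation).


Step 1: Compute median = 18; label A = above, B = below.
Labels in order: BABABAAABB  (n_A = 5, n_B = 5)
Step 2: Count runs R = 7.
Step 3: Under H0 (random ordering), E[R] = 2*n_A*n_B/(n_A+n_B) + 1 = 2*5*5/10 + 1 = 6.0000.
        Var[R] = 2*n_A*n_B*(2*n_A*n_B - n_A - n_B) / ((n_A+n_B)^2 * (n_A+n_B-1)) = 2000/900 = 2.2222.
        SD[R] = 1.4907.
Step 4: Continuity-corrected z = (R - 0.5 - E[R]) / SD[R] = (7 - 0.5 - 6.0000) / 1.4907 = 0.3354.
Step 5: Two-sided p-value via normal approximation = 2*(1 - Phi(|z|)) = 0.737316.
Step 6: alpha = 0.05. fail to reject H0.

R = 7, z = 0.3354, p = 0.737316, fail to reject H0.


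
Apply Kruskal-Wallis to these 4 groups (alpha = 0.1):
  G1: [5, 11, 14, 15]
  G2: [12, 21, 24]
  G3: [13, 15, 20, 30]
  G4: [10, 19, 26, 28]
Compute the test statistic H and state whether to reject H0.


Step 1: Combine all N = 15 observations and assign midranks.
sorted (value, group, rank): (5,G1,1), (10,G4,2), (11,G1,3), (12,G2,4), (13,G3,5), (14,G1,6), (15,G1,7.5), (15,G3,7.5), (19,G4,9), (20,G3,10), (21,G2,11), (24,G2,12), (26,G4,13), (28,G4,14), (30,G3,15)
Step 2: Sum ranks within each group.
R_1 = 17.5 (n_1 = 4)
R_2 = 27 (n_2 = 3)
R_3 = 37.5 (n_3 = 4)
R_4 = 38 (n_4 = 4)
Step 3: H = 12/(N(N+1)) * sum(R_i^2/n_i) - 3(N+1)
     = 12/(15*16) * (17.5^2/4 + 27^2/3 + 37.5^2/4 + 38^2/4) - 3*16
     = 0.050000 * 1032.12 - 48
     = 3.606250.
Step 4: Ties present; correction factor C = 1 - 6/(15^3 - 15) = 0.998214. Corrected H = 3.606250 / 0.998214 = 3.612701.
Step 5: Under H0, H ~ chi^2(3); p-value = 0.306437.
Step 6: alpha = 0.1. fail to reject H0.

H = 3.6127, df = 3, p = 0.306437, fail to reject H0.


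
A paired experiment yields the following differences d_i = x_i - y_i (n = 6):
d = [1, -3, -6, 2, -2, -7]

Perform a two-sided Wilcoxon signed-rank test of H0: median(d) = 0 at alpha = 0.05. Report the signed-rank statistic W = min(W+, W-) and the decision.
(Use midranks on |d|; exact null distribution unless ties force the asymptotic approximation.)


Step 1: Drop any zero differences (none here) and take |d_i|.
|d| = [1, 3, 6, 2, 2, 7]
Step 2: Midrank |d_i| (ties get averaged ranks).
ranks: |1|->1, |3|->4, |6|->5, |2|->2.5, |2|->2.5, |7|->6
Step 3: Attach original signs; sum ranks with positive sign and with negative sign.
W+ = 1 + 2.5 = 3.5
W- = 4 + 5 + 2.5 + 6 = 17.5
(Check: W+ + W- = 21 should equal n(n+1)/2 = 21.)
Step 4: Test statistic W = min(W+, W-) = 3.5.
Step 5: Ties in |d|, so use the tie-corrected normal approximation.
        E[W] = n(n+1)/4 = 6*7/4 = 10.5.
        Tie groups: |d|=2 (t=2); sum(t^3 - t) = 6.
        Var[W] = n(n+1)(2n+1)/24 - sum(t^3-t)/48 = 546/24 - 6/48 = 22.625.
        z = (W - E[W]) / sqrt(Var[W]) = (3.5 - 10.5) / 4.7566 = -1.4716.
        Two-sided p = 2*Phi(z) = 0.141116.
Step 6: alpha = 0.05. fail to reject H0.

W+ = 3.5, W- = 17.5, W = min = 3.5, p = 0.141116, fail to reject H0.


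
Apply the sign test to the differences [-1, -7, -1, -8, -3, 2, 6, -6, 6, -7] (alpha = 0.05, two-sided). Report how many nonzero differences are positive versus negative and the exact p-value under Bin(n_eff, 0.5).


Step 1: Discard zero differences. Original n = 10; n_eff = number of nonzero differences = 10.
Nonzero differences (with sign): -1, -7, -1, -8, -3, +2, +6, -6, +6, -7
Step 2: Count signs: positive = 3, negative = 7.
Step 3: Under H0: P(positive) = 0.5, so the number of positives S ~ Bin(10, 0.5).
Step 4: Two-sided exact p-value = sum of Bin(10,0.5) probabilities at or below the observed probability = 0.343750.
Step 5: alpha = 0.05. fail to reject H0.

n_eff = 10, pos = 3, neg = 7, p = 0.343750, fail to reject H0.


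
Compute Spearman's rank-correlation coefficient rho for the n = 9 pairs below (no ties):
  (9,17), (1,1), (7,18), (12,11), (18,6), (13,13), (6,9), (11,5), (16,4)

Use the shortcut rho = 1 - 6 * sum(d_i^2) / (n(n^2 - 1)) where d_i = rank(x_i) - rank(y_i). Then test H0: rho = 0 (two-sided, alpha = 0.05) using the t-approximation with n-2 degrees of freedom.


Step 1: Rank x and y separately (midranks; no ties here).
rank(x): 9->4, 1->1, 7->3, 12->6, 18->9, 13->7, 6->2, 11->5, 16->8
rank(y): 17->8, 1->1, 18->9, 11->6, 6->4, 13->7, 9->5, 5->3, 4->2
Step 2: d_i = R_x(i) - R_y(i); compute d_i^2.
  (4-8)^2=16, (1-1)^2=0, (3-9)^2=36, (6-6)^2=0, (9-4)^2=25, (7-7)^2=0, (2-5)^2=9, (5-3)^2=4, (8-2)^2=36
sum(d^2) = 126.
Step 3: rho = 1 - 6*126 / (9*(9^2 - 1)) = 1 - 756/720 = -0.050000.
Step 4: Under H0, t = rho * sqrt((n-2)/(1-rho^2)) = -0.1325 ~ t(7).
Step 5: Two-sided p-value from the t-distribution with 7 df = 0.898353.
Step 6: alpha = 0.05. fail to reject H0.

rho = -0.0500, p = 0.898353, fail to reject H0 at alpha = 0.05.


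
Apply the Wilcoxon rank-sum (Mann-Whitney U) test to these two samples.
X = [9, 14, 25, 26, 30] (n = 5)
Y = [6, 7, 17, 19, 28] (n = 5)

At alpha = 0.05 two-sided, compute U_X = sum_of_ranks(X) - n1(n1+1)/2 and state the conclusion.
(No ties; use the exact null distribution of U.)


Step 1: Combine and sort all 10 observations; assign midranks.
sorted (value, group): (6,Y), (7,Y), (9,X), (14,X), (17,Y), (19,Y), (25,X), (26,X), (28,Y), (30,X)
ranks: 6->1, 7->2, 9->3, 14->4, 17->5, 19->6, 25->7, 26->8, 28->9, 30->10
Step 2: Rank sum for X: R1 = 3 + 4 + 7 + 8 + 10 = 32.
Step 3: U_X = R1 - n1(n1+1)/2 = 32 - 5*6/2 = 32 - 15 = 17.
       U_Y = n1*n2 - U_X = 25 - 17 = 8.
Step 4: No ties, so the exact null distribution of U (based on enumerating the C(10,5) = 252 equally likely rank assignments) gives the two-sided p-value.
Step 5: p-value = 0.420635; compare to alpha = 0.05. fail to reject H0.

U_X = 17, p = 0.420635, fail to reject H0 at alpha = 0.05.


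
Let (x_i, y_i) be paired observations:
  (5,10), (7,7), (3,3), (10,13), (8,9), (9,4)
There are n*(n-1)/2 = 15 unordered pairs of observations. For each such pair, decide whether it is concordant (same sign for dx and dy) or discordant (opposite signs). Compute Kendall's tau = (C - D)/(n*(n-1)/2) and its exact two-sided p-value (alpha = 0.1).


Step 1: Enumerate the 15 unordered pairs (i,j) with i<j and classify each by sign(x_j-x_i) * sign(y_j-y_i).
  (1,2):dx=+2,dy=-3->D; (1,3):dx=-2,dy=-7->C; (1,4):dx=+5,dy=+3->C; (1,5):dx=+3,dy=-1->D
  (1,6):dx=+4,dy=-6->D; (2,3):dx=-4,dy=-4->C; (2,4):dx=+3,dy=+6->C; (2,5):dx=+1,dy=+2->C
  (2,6):dx=+2,dy=-3->D; (3,4):dx=+7,dy=+10->C; (3,5):dx=+5,dy=+6->C; (3,6):dx=+6,dy=+1->C
  (4,5):dx=-2,dy=-4->C; (4,6):dx=-1,dy=-9->C; (5,6):dx=+1,dy=-5->D
Step 2: C = 10, D = 5, total pairs = 15.
Step 3: tau = (C - D)/(n(n-1)/2) = (10 - 5)/15 = 0.333333.
Step 4: Exact two-sided p-value (enumerate n! = 720 permutations of y under H0): p = 0.469444.
Step 5: alpha = 0.1. fail to reject H0.

tau_b = 0.3333 (C=10, D=5), p = 0.469444, fail to reject H0.


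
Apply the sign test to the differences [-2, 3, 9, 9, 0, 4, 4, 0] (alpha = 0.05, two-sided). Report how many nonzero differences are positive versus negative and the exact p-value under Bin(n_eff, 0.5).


Step 1: Discard zero differences. Original n = 8; n_eff = number of nonzero differences = 6.
Nonzero differences (with sign): -2, +3, +9, +9, +4, +4
Step 2: Count signs: positive = 5, negative = 1.
Step 3: Under H0: P(positive) = 0.5, so the number of positives S ~ Bin(6, 0.5).
Step 4: Two-sided exact p-value = sum of Bin(6,0.5) probabilities at or below the observed probability = 0.218750.
Step 5: alpha = 0.05. fail to reject H0.

n_eff = 6, pos = 5, neg = 1, p = 0.218750, fail to reject H0.


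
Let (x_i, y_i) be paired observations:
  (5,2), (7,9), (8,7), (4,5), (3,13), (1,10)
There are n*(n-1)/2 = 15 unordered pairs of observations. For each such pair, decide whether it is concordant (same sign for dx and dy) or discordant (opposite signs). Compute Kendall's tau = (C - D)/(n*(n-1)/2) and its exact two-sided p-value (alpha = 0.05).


Step 1: Enumerate the 15 unordered pairs (i,j) with i<j and classify each by sign(x_j-x_i) * sign(y_j-y_i).
  (1,2):dx=+2,dy=+7->C; (1,3):dx=+3,dy=+5->C; (1,4):dx=-1,dy=+3->D; (1,5):dx=-2,dy=+11->D
  (1,6):dx=-4,dy=+8->D; (2,3):dx=+1,dy=-2->D; (2,4):dx=-3,dy=-4->C; (2,5):dx=-4,dy=+4->D
  (2,6):dx=-6,dy=+1->D; (3,4):dx=-4,dy=-2->C; (3,5):dx=-5,dy=+6->D; (3,6):dx=-7,dy=+3->D
  (4,5):dx=-1,dy=+8->D; (4,6):dx=-3,dy=+5->D; (5,6):dx=-2,dy=-3->C
Step 2: C = 5, D = 10, total pairs = 15.
Step 3: tau = (C - D)/(n(n-1)/2) = (5 - 10)/15 = -0.333333.
Step 4: Exact two-sided p-value (enumerate n! = 720 permutations of y under H0): p = 0.469444.
Step 5: alpha = 0.05. fail to reject H0.

tau_b = -0.3333 (C=5, D=10), p = 0.469444, fail to reject H0.


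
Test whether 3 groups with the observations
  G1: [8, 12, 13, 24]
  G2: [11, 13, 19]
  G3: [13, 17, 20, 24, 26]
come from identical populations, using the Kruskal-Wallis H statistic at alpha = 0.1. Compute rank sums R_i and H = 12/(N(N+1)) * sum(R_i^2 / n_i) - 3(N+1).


Step 1: Combine all N = 12 observations and assign midranks.
sorted (value, group, rank): (8,G1,1), (11,G2,2), (12,G1,3), (13,G1,5), (13,G2,5), (13,G3,5), (17,G3,7), (19,G2,8), (20,G3,9), (24,G1,10.5), (24,G3,10.5), (26,G3,12)
Step 2: Sum ranks within each group.
R_1 = 19.5 (n_1 = 4)
R_2 = 15 (n_2 = 3)
R_3 = 43.5 (n_3 = 5)
Step 3: H = 12/(N(N+1)) * sum(R_i^2/n_i) - 3(N+1)
     = 12/(12*13) * (19.5^2/4 + 15^2/3 + 43.5^2/5) - 3*13
     = 0.076923 * 548.513 - 39
     = 3.193269.
Step 4: Ties present; correction factor C = 1 - 30/(12^3 - 12) = 0.982517. Corrected H = 3.193269 / 0.982517 = 3.250089.
Step 5: Under H0, H ~ chi^2(2); p-value = 0.196903.
Step 6: alpha = 0.1. fail to reject H0.

H = 3.2501, df = 2, p = 0.196903, fail to reject H0.


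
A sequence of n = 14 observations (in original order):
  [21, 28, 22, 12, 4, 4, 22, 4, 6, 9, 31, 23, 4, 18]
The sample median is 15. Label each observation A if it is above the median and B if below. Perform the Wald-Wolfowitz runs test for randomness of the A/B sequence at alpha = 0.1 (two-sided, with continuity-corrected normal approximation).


Step 1: Compute median = 15; label A = above, B = below.
Labels in order: AAABBBABBBAABA  (n_A = 7, n_B = 7)
Step 2: Count runs R = 7.
Step 3: Under H0 (random ordering), E[R] = 2*n_A*n_B/(n_A+n_B) + 1 = 2*7*7/14 + 1 = 8.0000.
        Var[R] = 2*n_A*n_B*(2*n_A*n_B - n_A - n_B) / ((n_A+n_B)^2 * (n_A+n_B-1)) = 8232/2548 = 3.2308.
        SD[R] = 1.7974.
Step 4: Continuity-corrected z = (R + 0.5 - E[R]) / SD[R] = (7 + 0.5 - 8.0000) / 1.7974 = -0.2782.
Step 5: Two-sided p-value via normal approximation = 2*(1 - Phi(|z|)) = 0.780879.
Step 6: alpha = 0.1. fail to reject H0.

R = 7, z = -0.2782, p = 0.780879, fail to reject H0.


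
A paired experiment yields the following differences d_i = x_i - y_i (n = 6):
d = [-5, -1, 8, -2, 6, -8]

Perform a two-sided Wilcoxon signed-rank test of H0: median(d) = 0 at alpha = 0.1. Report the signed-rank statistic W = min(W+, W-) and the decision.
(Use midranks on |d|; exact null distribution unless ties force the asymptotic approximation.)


Step 1: Drop any zero differences (none here) and take |d_i|.
|d| = [5, 1, 8, 2, 6, 8]
Step 2: Midrank |d_i| (ties get averaged ranks).
ranks: |5|->3, |1|->1, |8|->5.5, |2|->2, |6|->4, |8|->5.5
Step 3: Attach original signs; sum ranks with positive sign and with negative sign.
W+ = 5.5 + 4 = 9.5
W- = 3 + 1 + 2 + 5.5 = 11.5
(Check: W+ + W- = 21 should equal n(n+1)/2 = 21.)
Step 4: Test statistic W = min(W+, W-) = 9.5.
Step 5: Ties in |d|, so use the tie-corrected normal approximation.
        E[W] = n(n+1)/4 = 6*7/4 = 10.5.
        Tie groups: |d|=8 (t=2); sum(t^3 - t) = 6.
        Var[W] = n(n+1)(2n+1)/24 - sum(t^3-t)/48 = 546/24 - 6/48 = 22.625.
        z = (W - E[W]) / sqrt(Var[W]) = (9.5 - 10.5) / 4.7566 = -0.2102.
        Two-sided p = 2*Phi(z) = 0.833484.
Step 6: alpha = 0.1. fail to reject H0.

W+ = 9.5, W- = 11.5, W = min = 9.5, p = 0.833484, fail to reject H0.


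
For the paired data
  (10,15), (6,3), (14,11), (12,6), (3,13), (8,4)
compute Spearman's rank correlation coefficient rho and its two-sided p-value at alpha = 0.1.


Step 1: Rank x and y separately (midranks; no ties here).
rank(x): 10->4, 6->2, 14->6, 12->5, 3->1, 8->3
rank(y): 15->6, 3->1, 11->4, 6->3, 13->5, 4->2
Step 2: d_i = R_x(i) - R_y(i); compute d_i^2.
  (4-6)^2=4, (2-1)^2=1, (6-4)^2=4, (5-3)^2=4, (1-5)^2=16, (3-2)^2=1
sum(d^2) = 30.
Step 3: rho = 1 - 6*30 / (6*(6^2 - 1)) = 1 - 180/210 = 0.142857.
Step 4: Under H0, t = rho * sqrt((n-2)/(1-rho^2)) = 0.2887 ~ t(4).
Step 5: Two-sided p-value from the t-distribution with 4 df = 0.787172.
Step 6: alpha = 0.1. fail to reject H0.

rho = 0.1429, p = 0.787172, fail to reject H0 at alpha = 0.1.


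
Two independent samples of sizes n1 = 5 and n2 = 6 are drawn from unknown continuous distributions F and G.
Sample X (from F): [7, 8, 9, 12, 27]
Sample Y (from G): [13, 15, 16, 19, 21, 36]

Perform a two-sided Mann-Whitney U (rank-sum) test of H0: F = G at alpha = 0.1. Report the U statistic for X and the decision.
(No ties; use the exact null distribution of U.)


Step 1: Combine and sort all 11 observations; assign midranks.
sorted (value, group): (7,X), (8,X), (9,X), (12,X), (13,Y), (15,Y), (16,Y), (19,Y), (21,Y), (27,X), (36,Y)
ranks: 7->1, 8->2, 9->3, 12->4, 13->5, 15->6, 16->7, 19->8, 21->9, 27->10, 36->11
Step 2: Rank sum for X: R1 = 1 + 2 + 3 + 4 + 10 = 20.
Step 3: U_X = R1 - n1(n1+1)/2 = 20 - 5*6/2 = 20 - 15 = 5.
       U_Y = n1*n2 - U_X = 30 - 5 = 25.
Step 4: No ties, so the exact null distribution of U (based on enumerating the C(11,5) = 462 equally likely rank assignments) gives the two-sided p-value.
Step 5: p-value = 0.082251; compare to alpha = 0.1. reject H0.

U_X = 5, p = 0.082251, reject H0 at alpha = 0.1.


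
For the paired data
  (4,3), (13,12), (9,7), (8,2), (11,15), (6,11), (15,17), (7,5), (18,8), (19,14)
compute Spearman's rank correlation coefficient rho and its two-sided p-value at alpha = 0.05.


Step 1: Rank x and y separately (midranks; no ties here).
rank(x): 4->1, 13->7, 9->5, 8->4, 11->6, 6->2, 15->8, 7->3, 18->9, 19->10
rank(y): 3->2, 12->7, 7->4, 2->1, 15->9, 11->6, 17->10, 5->3, 8->5, 14->8
Step 2: d_i = R_x(i) - R_y(i); compute d_i^2.
  (1-2)^2=1, (7-7)^2=0, (5-4)^2=1, (4-1)^2=9, (6-9)^2=9, (2-6)^2=16, (8-10)^2=4, (3-3)^2=0, (9-5)^2=16, (10-8)^2=4
sum(d^2) = 60.
Step 3: rho = 1 - 6*60 / (10*(10^2 - 1)) = 1 - 360/990 = 0.636364.
Step 4: Under H0, t = rho * sqrt((n-2)/(1-rho^2)) = 2.3333 ~ t(8).
Step 5: Two-sided p-value from the t-distribution with 8 df = 0.047912.
Step 6: alpha = 0.05. reject H0.

rho = 0.6364, p = 0.047912, reject H0 at alpha = 0.05.


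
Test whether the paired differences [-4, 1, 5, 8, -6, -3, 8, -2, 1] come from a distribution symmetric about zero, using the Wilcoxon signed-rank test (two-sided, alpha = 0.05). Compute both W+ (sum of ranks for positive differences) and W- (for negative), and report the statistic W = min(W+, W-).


Step 1: Drop any zero differences (none here) and take |d_i|.
|d| = [4, 1, 5, 8, 6, 3, 8, 2, 1]
Step 2: Midrank |d_i| (ties get averaged ranks).
ranks: |4|->5, |1|->1.5, |5|->6, |8|->8.5, |6|->7, |3|->4, |8|->8.5, |2|->3, |1|->1.5
Step 3: Attach original signs; sum ranks with positive sign and with negative sign.
W+ = 1.5 + 6 + 8.5 + 8.5 + 1.5 = 26
W- = 5 + 7 + 4 + 3 = 19
(Check: W+ + W- = 45 should equal n(n+1)/2 = 45.)
Step 4: Test statistic W = min(W+, W-) = 19.
Step 5: Ties in |d|, so use the tie-corrected normal approximation.
        E[W] = n(n+1)/4 = 9*10/4 = 22.5.
        Tie groups: |d|=1 (t=2), |d|=8 (t=2); sum(t^3 - t) = 12.
        Var[W] = n(n+1)(2n+1)/24 - sum(t^3-t)/48 = 1710/24 - 12/48 = 71.
        z = (W - E[W]) / sqrt(Var[W]) = (19 - 22.5) / 8.4261 = -0.4154.
        Two-sided p = 2*Phi(z) = 0.677868.
Step 6: alpha = 0.05. fail to reject H0.

W+ = 26, W- = 19, W = min = 19, p = 0.677868, fail to reject H0.
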